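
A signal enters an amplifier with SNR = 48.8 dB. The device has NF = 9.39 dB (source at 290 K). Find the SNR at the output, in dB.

By definition F = SNR_in/SNR_out, so in dB: SNR_out = SNR_in − NF
SNR_out = 48.8 − 9.39 = 39.41 dB

39.41 dB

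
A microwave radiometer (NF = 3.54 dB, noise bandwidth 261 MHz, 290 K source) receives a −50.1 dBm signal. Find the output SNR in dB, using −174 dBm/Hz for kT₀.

Noise floor: N = −174 + 10 log₁₀(B) + NF
10 log₁₀(2.61×10⁸) = 84.17 dB
N = −174 + 84.17 + 3.54 = −86.29 dBm
SNR = P_sig − N = −50.1 − (−86.29) = 36.19 dB → 36.2 dB

36.2 dB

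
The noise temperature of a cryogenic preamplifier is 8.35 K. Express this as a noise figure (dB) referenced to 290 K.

0.123 dB

F = 1 + T_e/T₀ = 1 + 8.35/290 = 1.02879
NF = 10 log₁₀(1.02879) = 0.123 dB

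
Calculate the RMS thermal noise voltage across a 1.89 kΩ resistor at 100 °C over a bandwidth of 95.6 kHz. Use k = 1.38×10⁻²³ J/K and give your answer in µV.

1.93 µV

T = 100 °C + 273.15 = 373.15 K
V_n = √(4kTRB)
4kTRB = 4 × 1.38×10⁻²³ × 373.15 × 1.89×10³ × 9.56×10⁴ = 3.72×10⁻¹² V²
V_n = √(3.72×10⁻¹²) = 1.93×10⁻⁶ V = 1.93 µV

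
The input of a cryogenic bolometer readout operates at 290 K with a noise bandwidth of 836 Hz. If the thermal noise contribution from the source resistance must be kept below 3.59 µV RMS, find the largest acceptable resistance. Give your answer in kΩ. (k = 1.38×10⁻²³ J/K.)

Johnson–Nyquist: V_n = √(4kTRB) ⇒ R = V_n² / (4kTB)
4kTB = 4 × 1.38×10⁻²³ × 290 × 8.36×10² = 1.34×10⁻¹⁷
R = (3.59×10⁻⁶)² / 1.34×10⁻¹⁷ = 9.63×10⁵ Ω = 963 kΩ

963 kΩ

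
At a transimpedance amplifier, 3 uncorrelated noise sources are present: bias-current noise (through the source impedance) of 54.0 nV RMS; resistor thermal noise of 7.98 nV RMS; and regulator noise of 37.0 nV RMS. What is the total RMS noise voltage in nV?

Uncorrelated sources add in power (mean-square): V_tot = √(ΣV_i²)
V_tot = √[(5.40×10⁻⁸)² + (7.98×10⁻⁹)² + (3.70×10⁻⁸)²] = 6.59×10⁻⁸ V = 65.9 nV

65.9 nV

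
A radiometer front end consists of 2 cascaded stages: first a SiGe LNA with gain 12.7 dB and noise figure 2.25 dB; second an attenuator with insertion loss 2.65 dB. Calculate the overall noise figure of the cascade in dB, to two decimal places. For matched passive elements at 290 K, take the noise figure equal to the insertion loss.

Convert to linear (a loss of L dB is a gain of −L dB): F_i = 10^(NF_i/10), G_i = 10^(G_i,dB/10)
  Stage 1: F_1 = 10^(2.25/10) = 1.679, G_1 = 10^(12.7/10) = 18.62
  Stage 2: F_2 = 10^(2.65/10) = 1.841, G_2 = 10^(−2.65/10) = 0.5433
Friis cascade:
  F = 1.679 + (1.841 − 1)/18.62 = 1.724
NF = 10 log₁₀(1.724) = 2.37 dB

2.37 dB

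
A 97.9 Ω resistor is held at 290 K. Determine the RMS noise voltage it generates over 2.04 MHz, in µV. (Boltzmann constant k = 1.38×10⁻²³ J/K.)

V_n = √(4kTRB)
4kTRB = 4 × 1.38×10⁻²³ × 290 × 9.79×10¹ × 2.04×10⁶ = 3.20×10⁻¹² V²
V_n = √(3.20×10⁻¹²) = 1.79×10⁻⁶ V = 1.79 µV

1.79 µV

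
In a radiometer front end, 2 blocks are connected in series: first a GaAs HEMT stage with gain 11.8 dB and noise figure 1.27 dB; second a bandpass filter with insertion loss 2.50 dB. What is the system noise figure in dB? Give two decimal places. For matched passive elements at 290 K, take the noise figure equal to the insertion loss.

1.43 dB

Convert to linear (a loss of L dB is a gain of −L dB): F_i = 10^(NF_i/10), G_i = 10^(G_i,dB/10)
  Stage 1: F_1 = 10^(1.27/10) = 1.340, G_1 = 10^(11.8/10) = 15.14
  Stage 2: F_2 = 10^(2.50/10) = 1.778, G_2 = 10^(−2.50/10) = 0.5623
Friis cascade:
  F = 1.340 + (1.778 − 1)/15.14 = 1.391
NF = 10 log₁₀(1.391) = 1.43 dB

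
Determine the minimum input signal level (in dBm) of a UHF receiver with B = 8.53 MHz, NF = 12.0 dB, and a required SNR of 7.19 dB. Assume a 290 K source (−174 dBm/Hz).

−85.5 dBm

Sensitivity = −174 + 10 log₁₀(B) + NF + SNR_min
= −174 + 69.31 + 12.0 + 7.19
= −85.50 dBm → −85.5 dBm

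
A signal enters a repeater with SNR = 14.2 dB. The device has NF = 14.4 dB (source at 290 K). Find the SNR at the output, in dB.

By definition F = SNR_in/SNR_out, so in dB: SNR_out = SNR_in − NF
SNR_out = 14.2 − 14.4 = −0.2 dB

−0.2 dB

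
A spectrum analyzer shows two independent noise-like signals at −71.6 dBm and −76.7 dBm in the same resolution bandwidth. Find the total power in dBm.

Convert to linear, add, convert back:
P₁ = 6.92×10⁻¹¹ W, P₂ = 2.14×10⁻¹¹ W
P_tot = 9.06×10⁻¹¹ W → 10 log₁₀(P_tot / 10⁻³) = −70.4 dBm

−70.4 dBm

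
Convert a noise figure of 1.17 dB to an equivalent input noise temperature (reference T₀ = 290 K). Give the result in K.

F = 10^(1.17/10) = 1.30918
T_e = (F − 1)·T₀ = (1.30918 − 1) × 290 = 89.7 K

89.7 K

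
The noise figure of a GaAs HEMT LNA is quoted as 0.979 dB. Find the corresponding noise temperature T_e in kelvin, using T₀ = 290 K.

F = 10^(0.979/10) = 1.25285
T_e = (F − 1)·T₀ = (1.25285 − 1) × 290 = 73.3 K

73.3 K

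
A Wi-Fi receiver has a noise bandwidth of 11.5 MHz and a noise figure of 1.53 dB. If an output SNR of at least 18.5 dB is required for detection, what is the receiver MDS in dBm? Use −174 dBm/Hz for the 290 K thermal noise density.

−83.4 dBm

Sensitivity = −174 + 10 log₁₀(B) + NF + SNR_min
= −174 + 70.61 + 1.53 + 18.5
= −83.36 dBm → −83.4 dBm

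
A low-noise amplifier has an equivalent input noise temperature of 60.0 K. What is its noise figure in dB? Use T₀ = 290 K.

F = 1 + T_e/T₀ = 1 + 60.0/290 = 1.2069
NF = 10 log₁₀(1.2069) = 0.817 dB

0.817 dB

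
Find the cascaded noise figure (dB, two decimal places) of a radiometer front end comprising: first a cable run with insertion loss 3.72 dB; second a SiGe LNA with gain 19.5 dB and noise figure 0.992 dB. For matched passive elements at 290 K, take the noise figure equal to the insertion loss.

4.71 dB

Convert to linear (a loss of L dB is a gain of −L dB): F_i = 10^(NF_i/10), G_i = 10^(G_i,dB/10)
  Stage 1: F_1 = 10^(3.72/10) = 2.355, G_1 = 10^(−3.72/10) = 0.4246
  Stage 2: F_2 = 10^(0.992/10) = 1.257, G_2 = 10^(19.5/10) = 89.13
Friis cascade:
  F = 2.355 + (1.257 − 1)/0.4246 = 2.959
NF = 10 log₁₀(2.959) = 4.71 dB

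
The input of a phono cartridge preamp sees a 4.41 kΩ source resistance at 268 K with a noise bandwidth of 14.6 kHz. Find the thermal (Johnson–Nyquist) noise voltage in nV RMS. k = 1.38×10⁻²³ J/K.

V_n = √(4kTRB)
4kTRB = 4 × 1.38×10⁻²³ × 268 × 4.41×10³ × 1.46×10⁴ = 9.53×10⁻¹³ V²
V_n = √(9.53×10⁻¹³) = 9.76×10⁻⁷ V = 976 nV

976 nV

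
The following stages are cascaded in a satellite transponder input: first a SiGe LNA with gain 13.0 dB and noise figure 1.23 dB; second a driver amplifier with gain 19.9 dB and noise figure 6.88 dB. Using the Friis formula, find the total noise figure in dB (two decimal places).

Convert to linear (a loss of L dB is a gain of −L dB): F_i = 10^(NF_i/10), G_i = 10^(G_i,dB/10)
  Stage 1: F_1 = 10^(1.23/10) = 1.327, G_1 = 10^(13.0/10) = 19.95
  Stage 2: F_2 = 10^(6.88/10) = 4.875, G_2 = 10^(19.9/10) = 97.72
Friis cascade:
  F = 1.327 + (4.875 − 1)/19.95 = 1.522
NF = 10 log₁₀(1.522) = 1.82 dB

1.82 dB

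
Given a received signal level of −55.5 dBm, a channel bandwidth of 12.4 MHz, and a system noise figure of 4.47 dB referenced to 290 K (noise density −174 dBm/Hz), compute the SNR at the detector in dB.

Noise floor: N = −174 + 10 log₁₀(B) + NF
10 log₁₀(1.24×10⁷) = 70.93 dB
N = −174 + 70.93 + 4.47 = −98.60 dBm
SNR = P_sig − N = −55.5 − (−98.60) = 43.10 dB → 43.1 dB

43.1 dB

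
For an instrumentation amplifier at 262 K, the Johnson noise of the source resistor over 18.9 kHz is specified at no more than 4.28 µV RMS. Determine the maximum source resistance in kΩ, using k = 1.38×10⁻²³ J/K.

Johnson–Nyquist: V_n = √(4kTRB) ⇒ R = V_n² / (4kTB)
4kTB = 4 × 1.38×10⁻²³ × 262 × 1.89×10⁴ = 2.73×10⁻¹⁶
R = (4.28×10⁻⁶)² / 2.73×10⁻¹⁶ = 6.70×10⁴ Ω = 67.0 kΩ

67.0 kΩ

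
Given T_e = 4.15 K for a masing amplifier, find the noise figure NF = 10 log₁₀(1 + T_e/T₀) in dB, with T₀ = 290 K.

F = 1 + T_e/T₀ = 1 + 4.15/290 = 1.01431
NF = 10 log₁₀(1.01431) = 0.062 dB

0.062 dB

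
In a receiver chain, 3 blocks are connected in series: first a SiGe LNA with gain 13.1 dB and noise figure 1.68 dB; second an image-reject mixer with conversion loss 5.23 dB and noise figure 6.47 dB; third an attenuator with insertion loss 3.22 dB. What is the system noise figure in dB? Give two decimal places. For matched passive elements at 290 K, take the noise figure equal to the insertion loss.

Convert to linear (a loss of L dB is a gain of −L dB): F_i = 10^(NF_i/10), G_i = 10^(G_i,dB/10)
  Stage 1: F_1 = 10^(1.68/10) = 1.472, G_1 = 10^(13.1/10) = 20.42
  Stage 2: F_2 = 10^(6.47/10) = 4.436, G_2 = 10^(−5.23/10) = 0.2999
  Stage 3: F_3 = 10^(3.22/10) = 2.099, G_3 = 10^(−3.22/10) = 0.4764
Friis cascade:
  F = 1.472 + (4.436 − 1)/20.42 + (2.099 − 1)/6.124 = 1.820
NF = 10 log₁₀(1.820) = 2.60 dB

2.60 dB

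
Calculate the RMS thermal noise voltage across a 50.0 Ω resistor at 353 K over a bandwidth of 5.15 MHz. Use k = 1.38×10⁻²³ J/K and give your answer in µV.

2.24 µV

V_n = √(4kTRB)
4kTRB = 4 × 1.38×10⁻²³ × 353 × 5.00×10¹ × 5.15×10⁶ = 5.02×10⁻¹² V²
V_n = √(5.02×10⁻¹²) = 2.24×10⁻⁶ V = 2.24 µV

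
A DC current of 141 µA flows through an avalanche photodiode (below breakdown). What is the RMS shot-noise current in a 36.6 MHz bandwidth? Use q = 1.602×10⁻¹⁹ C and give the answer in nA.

I_n = √(2qI·B)
2qI·B = 2 × 1.602×10⁻¹⁹ × 1.41×10⁻⁴ × 3.66×10⁷ = 1.65×10⁻¹⁵ A²
I_n = √(1.65×10⁻¹⁵) = 4.07×10⁻⁸ A = 40.7 nA

40.7 nA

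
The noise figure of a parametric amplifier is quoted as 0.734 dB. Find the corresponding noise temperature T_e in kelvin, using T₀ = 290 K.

F = 10^(0.734/10) = 1.18413
T_e = (F − 1)·T₀ = (1.18413 − 1) × 290 = 53.4 K

53.4 K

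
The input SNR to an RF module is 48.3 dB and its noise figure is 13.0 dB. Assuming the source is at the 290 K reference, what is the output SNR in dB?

35.3 dB

By definition F = SNR_in/SNR_out, so in dB: SNR_out = SNR_in − NF
SNR_out = 48.3 − 13.0 = 35.3 dB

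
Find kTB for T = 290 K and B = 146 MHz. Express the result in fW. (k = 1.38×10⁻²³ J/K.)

584 fW

P_n = kTB = 1.38×10⁻²³ × 290 × 1.46×10⁸ = 5.84×10⁻¹³ W = 584 fW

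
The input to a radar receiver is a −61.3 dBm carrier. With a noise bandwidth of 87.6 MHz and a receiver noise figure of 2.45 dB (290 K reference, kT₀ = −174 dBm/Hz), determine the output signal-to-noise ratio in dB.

30.8 dB

Noise floor: N = −174 + 10 log₁₀(B) + NF
10 log₁₀(8.76×10⁷) = 79.43 dB
N = −174 + 79.43 + 2.45 = −92.12 dBm
SNR = P_sig − N = −61.3 − (−92.12) = 30.82 dB → 30.8 dB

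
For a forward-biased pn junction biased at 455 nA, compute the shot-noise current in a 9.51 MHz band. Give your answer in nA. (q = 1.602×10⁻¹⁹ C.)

1.18 nA

I_n = √(2qI·B)
2qI·B = 2 × 1.602×10⁻¹⁹ × 4.55×10⁻⁷ × 9.51×10⁶ = 1.39×10⁻¹⁸ A²
I_n = √(1.39×10⁻¹⁸) = 1.18×10⁻⁹ A = 1.18 nA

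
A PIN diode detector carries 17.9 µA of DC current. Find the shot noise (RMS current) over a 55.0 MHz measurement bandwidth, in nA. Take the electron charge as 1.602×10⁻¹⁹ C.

17.8 nA

I_n = √(2qI·B)
2qI·B = 2 × 1.602×10⁻¹⁹ × 1.79×10⁻⁵ × 5.50×10⁷ = 3.15×10⁻¹⁶ A²
I_n = √(3.15×10⁻¹⁶) = 1.78×10⁻⁸ A = 17.8 nA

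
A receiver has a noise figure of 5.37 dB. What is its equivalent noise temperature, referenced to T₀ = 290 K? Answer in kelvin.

709 K

F = 10^(5.37/10) = 3.4435
T_e = (F − 1)·T₀ = (3.4435 − 1) × 290 = 709 K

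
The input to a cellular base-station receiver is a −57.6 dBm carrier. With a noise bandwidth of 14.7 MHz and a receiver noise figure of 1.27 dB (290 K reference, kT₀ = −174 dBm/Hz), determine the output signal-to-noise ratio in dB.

43.5 dB

Noise floor: N = −174 + 10 log₁₀(B) + NF
10 log₁₀(1.47×10⁷) = 71.67 dB
N = −174 + 71.67 + 1.27 = −101.06 dBm
SNR = P_sig − N = −57.6 − (−101.06) = 43.46 dB → 43.5 dB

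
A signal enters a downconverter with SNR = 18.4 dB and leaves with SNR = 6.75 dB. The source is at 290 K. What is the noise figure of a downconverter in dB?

NF (dB) = SNR_in(dB) − SNR_out(dB) when the source is at T₀
NF = 18.4 − 6.75 = 11.65 dB

11.65 dB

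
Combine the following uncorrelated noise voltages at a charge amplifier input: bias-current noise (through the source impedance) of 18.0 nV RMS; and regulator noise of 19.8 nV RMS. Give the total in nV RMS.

26.8 nV

Uncorrelated sources add in power (mean-square): V_tot = √(ΣV_i²)
V_tot = √[(1.80×10⁻⁸)² + (1.98×10⁻⁸)²] = 2.68×10⁻⁸ V = 26.8 nV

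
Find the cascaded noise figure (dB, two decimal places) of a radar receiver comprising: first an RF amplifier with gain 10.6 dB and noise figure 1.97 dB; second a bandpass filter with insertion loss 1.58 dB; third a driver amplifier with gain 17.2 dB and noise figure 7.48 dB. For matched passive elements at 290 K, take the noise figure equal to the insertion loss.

Convert to linear (a loss of L dB is a gain of −L dB): F_i = 10^(NF_i/10), G_i = 10^(G_i,dB/10)
  Stage 1: F_1 = 10^(1.97/10) = 1.574, G_1 = 10^(10.6/10) = 11.48
  Stage 2: F_2 = 10^(1.58/10) = 1.439, G_2 = 10^(−1.58/10) = 0.6950
  Stage 3: F_3 = 10^(7.48/10) = 5.598, G_3 = 10^(17.2/10) = 52.48
Friis cascade:
  F = 1.574 + (1.439 − 1)/11.48 + (5.598 − 1)/7.980 = 2.188
NF = 10 log₁₀(2.188) = 3.40 dB

3.40 dB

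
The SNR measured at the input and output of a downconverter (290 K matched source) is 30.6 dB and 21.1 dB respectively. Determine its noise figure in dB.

9.5 dB

NF (dB) = SNR_in(dB) − SNR_out(dB) when the source is at T₀
NF = 30.6 − 21.1 = 9.5 dB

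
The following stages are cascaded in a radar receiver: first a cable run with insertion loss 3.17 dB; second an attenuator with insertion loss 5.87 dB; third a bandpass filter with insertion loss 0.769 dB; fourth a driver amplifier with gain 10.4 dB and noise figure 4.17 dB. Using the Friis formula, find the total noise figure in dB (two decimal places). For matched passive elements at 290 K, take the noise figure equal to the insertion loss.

Convert to linear (a loss of L dB is a gain of −L dB): F_i = 10^(NF_i/10), G_i = 10^(G_i,dB/10)
  Stage 1: F_1 = 10^(3.17/10) = 2.075, G_1 = 10^(−3.17/10) = 0.4819
  Stage 2: F_2 = 10^(5.87/10) = 3.864, G_2 = 10^(−5.87/10) = 0.2588
  Stage 3: F_3 = 10^(0.769/10) = 1.194, G_3 = 10^(−0.769/10) = 0.8377
  Stage 4: F_4 = 10^(4.17/10) = 2.612, G_4 = 10^(10.4/10) = 10.96
Friis cascade:
  F = 2.075 + (3.864 − 1)/0.4819 + (1.194 − 1)/0.1247 + (2.612 − 1)/0.1045 = 25.00
NF = 10 log₁₀(25.00) = 13.98 dB

13.98 dB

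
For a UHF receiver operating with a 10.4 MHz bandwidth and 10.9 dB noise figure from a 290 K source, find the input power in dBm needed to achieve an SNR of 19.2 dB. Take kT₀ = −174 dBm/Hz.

Sensitivity = −174 + 10 log₁₀(B) + NF + SNR_min
= −174 + 70.17 + 10.9 + 19.2
= −73.73 dBm → −73.7 dBm

−73.7 dBm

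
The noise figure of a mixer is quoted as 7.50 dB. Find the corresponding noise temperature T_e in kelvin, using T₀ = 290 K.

1341 K

F = 10^(7.50/10) = 5.62341
T_e = (F − 1)·T₀ = (5.62341 − 1) × 290 = 1341 K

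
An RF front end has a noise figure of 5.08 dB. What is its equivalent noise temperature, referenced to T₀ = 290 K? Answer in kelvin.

644 K

F = 10^(5.08/10) = 3.22107
T_e = (F − 1)·T₀ = (3.22107 − 1) × 290 = 644 K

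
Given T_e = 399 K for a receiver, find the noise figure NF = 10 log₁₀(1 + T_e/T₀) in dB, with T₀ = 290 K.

F = 1 + T_e/T₀ = 1 + 399/290 = 2.37586
NF = 10 log₁₀(2.37586) = 3.76 dB

3.76 dB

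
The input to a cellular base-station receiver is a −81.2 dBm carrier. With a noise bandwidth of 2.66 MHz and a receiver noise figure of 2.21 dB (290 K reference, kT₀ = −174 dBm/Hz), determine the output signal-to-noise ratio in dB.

Noise floor: N = −174 + 10 log₁₀(B) + NF
10 log₁₀(2.66×10⁶) = 64.25 dB
N = −174 + 64.25 + 2.21 = −107.54 dBm
SNR = P_sig − N = −81.2 − (−107.54) = 26.34 dB → 26.3 dB

26.3 dB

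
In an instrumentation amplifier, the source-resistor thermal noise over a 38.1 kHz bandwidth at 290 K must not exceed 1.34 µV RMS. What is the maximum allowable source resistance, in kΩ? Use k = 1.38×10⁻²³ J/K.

Johnson–Nyquist: V_n = √(4kTRB) ⇒ R = V_n² / (4kTB)
4kTB = 4 × 1.38×10⁻²³ × 290 × 3.81×10⁴ = 6.10×10⁻¹⁶
R = (1.34×10⁻⁶)² / 6.10×10⁻¹⁶ = 2.94×10³ Ω = 2.94 kΩ

2.94 kΩ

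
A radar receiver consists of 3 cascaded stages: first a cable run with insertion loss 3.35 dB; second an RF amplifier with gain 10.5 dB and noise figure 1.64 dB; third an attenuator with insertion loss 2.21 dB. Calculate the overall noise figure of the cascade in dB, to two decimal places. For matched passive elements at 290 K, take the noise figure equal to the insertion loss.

Convert to linear (a loss of L dB is a gain of −L dB): F_i = 10^(NF_i/10), G_i = 10^(G_i,dB/10)
  Stage 1: F_1 = 10^(3.35/10) = 2.163, G_1 = 10^(−3.35/10) = 0.4624
  Stage 2: F_2 = 10^(1.64/10) = 1.459, G_2 = 10^(10.5/10) = 11.22
  Stage 3: F_3 = 10^(2.21/10) = 1.663, G_3 = 10^(−2.21/10) = 0.6012
Friis cascade:
  F = 2.163 + (1.459 − 1)/0.4624 + (1.663 − 1)/5.188 = 3.283
NF = 10 log₁₀(3.283) = 5.16 dB

5.16 dB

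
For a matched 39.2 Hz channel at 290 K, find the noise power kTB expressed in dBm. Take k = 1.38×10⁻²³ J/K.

−158.0 dBm

P_n = kTB = 1.38×10⁻²³ × 290 × 3.92×10¹ = 1.57×10⁻¹⁹ W
In dBm: 10 log₁₀(1.57×10⁻¹⁹ / 10⁻³) = −158.0 dBm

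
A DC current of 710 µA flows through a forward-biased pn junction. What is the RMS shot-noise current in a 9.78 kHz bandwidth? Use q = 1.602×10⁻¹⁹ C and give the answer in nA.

I_n = √(2qI·B)
2qI·B = 2 × 1.602×10⁻¹⁹ × 7.10×10⁻⁴ × 9.78×10³ = 2.22×10⁻¹⁸ A²
I_n = √(2.22×10⁻¹⁸) = 1.49×10⁻⁹ A = 1.49 nA

1.49 nA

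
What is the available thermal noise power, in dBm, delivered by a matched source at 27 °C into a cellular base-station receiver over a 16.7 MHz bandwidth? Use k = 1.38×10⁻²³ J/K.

T = 27 °C + 273.15 = 300.15 K
P_n = kTB = 1.38×10⁻²³ × 300.15 × 1.67×10⁷ = 6.92×10⁻¹⁴ W
In dBm: 10 log₁₀(6.92×10⁻¹⁴ / 10⁻³) = −101.6 dBm

−101.6 dBm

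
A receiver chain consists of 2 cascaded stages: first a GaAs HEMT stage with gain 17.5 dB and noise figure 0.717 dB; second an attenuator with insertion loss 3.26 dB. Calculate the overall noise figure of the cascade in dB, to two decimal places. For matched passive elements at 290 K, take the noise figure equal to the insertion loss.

Convert to linear (a loss of L dB is a gain of −L dB): F_i = 10^(NF_i/10), G_i = 10^(G_i,dB/10)
  Stage 1: F_1 = 10^(0.717/10) = 1.180, G_1 = 10^(17.5/10) = 56.23
  Stage 2: F_2 = 10^(3.26/10) = 2.118, G_2 = 10^(−3.26/10) = 0.4721
Friis cascade:
  F = 1.180 + (2.118 − 1)/56.23 = 1.199
NF = 10 log₁₀(1.199) = 0.79 dB

0.79 dB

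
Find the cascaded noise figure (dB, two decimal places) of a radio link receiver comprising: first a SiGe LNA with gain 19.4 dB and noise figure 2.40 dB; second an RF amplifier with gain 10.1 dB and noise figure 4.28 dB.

2.45 dB

Convert to linear (a loss of L dB is a gain of −L dB): F_i = 10^(NF_i/10), G_i = 10^(G_i,dB/10)
  Stage 1: F_1 = 10^(2.40/10) = 1.738, G_1 = 10^(19.4/10) = 87.10
  Stage 2: F_2 = 10^(4.28/10) = 2.679, G_2 = 10^(10.1/10) = 10.23
Friis cascade:
  F = 1.738 + (2.679 − 1)/87.10 = 1.757
NF = 10 log₁₀(1.757) = 2.45 dB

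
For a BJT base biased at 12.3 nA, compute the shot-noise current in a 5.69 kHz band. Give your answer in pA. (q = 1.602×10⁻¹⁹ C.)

I_n = √(2qI·B)
2qI·B = 2 × 1.602×10⁻¹⁹ × 1.23×10⁻⁸ × 5.69×10³ = 2.24×10⁻²³ A²
I_n = √(2.24×10⁻²³) = 4.74×10⁻¹² A = 4.74 pA

4.74 pA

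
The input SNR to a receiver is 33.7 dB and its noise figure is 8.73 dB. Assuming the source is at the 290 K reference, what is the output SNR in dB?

By definition F = SNR_in/SNR_out, so in dB: SNR_out = SNR_in − NF
SNR_out = 33.7 − 8.73 = 24.97 dB

24.97 dB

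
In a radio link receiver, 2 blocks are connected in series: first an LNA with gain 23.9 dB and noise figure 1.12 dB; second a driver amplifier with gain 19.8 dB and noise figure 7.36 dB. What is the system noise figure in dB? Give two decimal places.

1.18 dB

Convert to linear (a loss of L dB is a gain of −L dB): F_i = 10^(NF_i/10), G_i = 10^(G_i,dB/10)
  Stage 1: F_1 = 10^(1.12/10) = 1.294, G_1 = 10^(23.9/10) = 245.5
  Stage 2: F_2 = 10^(7.36/10) = 5.445, G_2 = 10^(19.8/10) = 95.50
Friis cascade:
  F = 1.294 + (5.445 − 1)/245.5 = 1.312
NF = 10 log₁₀(1.312) = 1.18 dB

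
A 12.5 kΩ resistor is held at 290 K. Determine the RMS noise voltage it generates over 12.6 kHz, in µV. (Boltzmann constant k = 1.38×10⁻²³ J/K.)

1.59 µV

V_n = √(4kTRB)
4kTRB = 4 × 1.38×10⁻²³ × 290 × 1.25×10⁴ × 1.26×10⁴ = 2.52×10⁻¹² V²
V_n = √(2.52×10⁻¹²) = 1.59×10⁻⁶ V = 1.59 µV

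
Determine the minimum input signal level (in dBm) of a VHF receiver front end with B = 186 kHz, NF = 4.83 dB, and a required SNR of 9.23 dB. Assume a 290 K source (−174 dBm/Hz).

Sensitivity = −174 + 10 log₁₀(B) + NF + SNR_min
= −174 + 52.7 + 4.83 + 9.23
= −107.24 dBm → −107.2 dBm

−107.2 dBm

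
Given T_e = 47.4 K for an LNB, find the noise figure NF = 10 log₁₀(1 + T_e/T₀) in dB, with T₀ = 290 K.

0.657 dB

F = 1 + T_e/T₀ = 1 + 47.4/290 = 1.16345
NF = 10 log₁₀(1.16345) = 0.657 dB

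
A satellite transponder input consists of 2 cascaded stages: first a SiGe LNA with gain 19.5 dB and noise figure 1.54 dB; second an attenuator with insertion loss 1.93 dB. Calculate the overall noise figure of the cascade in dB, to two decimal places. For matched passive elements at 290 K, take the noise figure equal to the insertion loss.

Convert to linear (a loss of L dB is a gain of −L dB): F_i = 10^(NF_i/10), G_i = 10^(G_i,dB/10)
  Stage 1: F_1 = 10^(1.54/10) = 1.426, G_1 = 10^(19.5/10) = 89.13
  Stage 2: F_2 = 10^(1.93/10) = 1.560, G_2 = 10^(−1.93/10) = 0.6412
Friis cascade:
  F = 1.426 + (1.560 − 1)/89.13 = 1.432
NF = 10 log₁₀(1.432) = 1.56 dB

1.56 dB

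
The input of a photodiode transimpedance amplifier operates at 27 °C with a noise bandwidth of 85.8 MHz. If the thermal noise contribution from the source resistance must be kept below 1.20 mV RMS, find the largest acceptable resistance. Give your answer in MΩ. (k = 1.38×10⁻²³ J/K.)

1.01 MΩ

T = 27 °C + 273.15 = 300.15 K
Johnson–Nyquist: V_n = √(4kTRB) ⇒ R = V_n² / (4kTB)
4kTB = 4 × 1.38×10⁻²³ × 300.15 × 8.58×10⁷ = 1.42×10⁻¹²
R = (1.20×10⁻³)² / 1.42×10⁻¹² = 1.01×10⁶ Ω = 1.01 MΩ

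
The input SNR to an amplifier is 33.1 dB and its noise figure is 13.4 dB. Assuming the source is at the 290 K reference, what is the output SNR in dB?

19.7 dB

By definition F = SNR_in/SNR_out, so in dB: SNR_out = SNR_in − NF
SNR_out = 33.1 − 13.4 = 19.7 dB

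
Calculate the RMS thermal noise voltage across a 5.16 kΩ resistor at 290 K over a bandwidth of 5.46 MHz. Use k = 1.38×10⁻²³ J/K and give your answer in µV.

V_n = √(4kTRB)
4kTRB = 4 × 1.38×10⁻²³ × 290 × 5.16×10³ × 5.46×10⁶ = 4.51×10⁻¹⁰ V²
V_n = √(4.51×10⁻¹⁰) = 2.12×10⁻⁵ V = 21.2 µV

21.2 µV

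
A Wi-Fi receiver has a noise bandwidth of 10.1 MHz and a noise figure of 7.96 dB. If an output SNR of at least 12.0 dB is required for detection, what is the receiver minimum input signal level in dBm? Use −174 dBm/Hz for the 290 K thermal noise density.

−84.0 dBm

Sensitivity = −174 + 10 log₁₀(B) + NF + SNR_min
= −174 + 70.04 + 7.96 + 12.0
= −84.00 dBm → −84.0 dBm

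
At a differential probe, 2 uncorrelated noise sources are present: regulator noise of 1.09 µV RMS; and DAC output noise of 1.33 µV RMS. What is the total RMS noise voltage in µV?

1.72 µV

Uncorrelated sources add in power (mean-square): V_tot = √(ΣV_i²)
V_tot = √[(1.09×10⁻⁶)² + (1.33×10⁻⁶)²] = 1.72×10⁻⁶ V = 1.72 µV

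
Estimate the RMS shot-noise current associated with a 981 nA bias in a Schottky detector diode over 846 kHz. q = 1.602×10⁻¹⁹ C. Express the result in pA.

I_n = √(2qI·B)
2qI·B = 2 × 1.602×10⁻¹⁹ × 9.81×10⁻⁷ × 8.46×10⁵ = 2.66×10⁻¹⁹ A²
I_n = √(2.66×10⁻¹⁹) = 5.16×10⁻¹⁰ A = 516 pA

516 pA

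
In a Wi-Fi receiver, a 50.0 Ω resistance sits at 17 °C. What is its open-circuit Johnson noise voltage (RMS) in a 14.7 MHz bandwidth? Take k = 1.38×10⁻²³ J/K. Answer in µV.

3.43 µV

T = 17 °C + 273.15 = 290.15 K
V_n = √(4kTRB)
4kTRB = 4 × 1.38×10⁻²³ × 290.15 × 5.00×10¹ × 1.47×10⁷ = 1.18×10⁻¹¹ V²
V_n = √(1.18×10⁻¹¹) = 3.43×10⁻⁶ V = 3.43 µV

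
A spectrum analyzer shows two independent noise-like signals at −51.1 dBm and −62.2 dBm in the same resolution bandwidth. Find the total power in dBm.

Convert to linear, add, convert back:
P₁ = 7.76×10⁻⁹ W, P₂ = 6.03×10⁻¹⁰ W
P_tot = 8.37×10⁻⁹ W → 10 log₁₀(P_tot / 10⁻³) = −50.8 dBm

−50.8 dBm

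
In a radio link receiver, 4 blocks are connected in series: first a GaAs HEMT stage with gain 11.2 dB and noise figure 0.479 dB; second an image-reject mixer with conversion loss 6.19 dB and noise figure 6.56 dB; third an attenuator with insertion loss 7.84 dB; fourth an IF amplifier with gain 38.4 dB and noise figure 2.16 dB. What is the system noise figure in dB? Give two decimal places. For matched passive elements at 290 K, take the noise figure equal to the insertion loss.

Convert to linear (a loss of L dB is a gain of −L dB): F_i = 10^(NF_i/10), G_i = 10^(G_i,dB/10)
  Stage 1: F_1 = 10^(0.479/10) = 1.117, G_1 = 10^(11.2/10) = 13.18
  Stage 2: F_2 = 10^(6.56/10) = 4.529, G_2 = 10^(−6.19/10) = 0.2404
  Stage 3: F_3 = 10^(7.84/10) = 6.081, G_3 = 10^(−7.84/10) = 0.1644
  Stage 4: F_4 = 10^(2.16/10) = 1.644, G_4 = 10^(38.4/10) = 6918
Friis cascade:
  F = 1.117 + (4.529 − 1)/13.18 + (6.081 − 1)/3.170 + (1.644 − 1)/0.5212 = 4.224
NF = 10 log₁₀(4.224) = 6.26 dB

6.26 dB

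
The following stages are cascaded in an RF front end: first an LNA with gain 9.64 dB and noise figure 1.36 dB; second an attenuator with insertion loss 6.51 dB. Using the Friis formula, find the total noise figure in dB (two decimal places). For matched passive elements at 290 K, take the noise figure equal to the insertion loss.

2.42 dB

Convert to linear (a loss of L dB is a gain of −L dB): F_i = 10^(NF_i/10), G_i = 10^(G_i,dB/10)
  Stage 1: F_1 = 10^(1.36/10) = 1.368, G_1 = 10^(9.64/10) = 9.204
  Stage 2: F_2 = 10^(6.51/10) = 4.477, G_2 = 10^(−6.51/10) = 0.2234
Friis cascade:
  F = 1.368 + (4.477 − 1)/9.204 = 1.745
NF = 10 log₁₀(1.745) = 2.42 dB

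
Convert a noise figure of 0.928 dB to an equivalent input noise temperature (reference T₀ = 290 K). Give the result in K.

69.1 K

F = 10^(0.928/10) = 1.23823
T_e = (F − 1)·T₀ = (1.23823 − 1) × 290 = 69.1 K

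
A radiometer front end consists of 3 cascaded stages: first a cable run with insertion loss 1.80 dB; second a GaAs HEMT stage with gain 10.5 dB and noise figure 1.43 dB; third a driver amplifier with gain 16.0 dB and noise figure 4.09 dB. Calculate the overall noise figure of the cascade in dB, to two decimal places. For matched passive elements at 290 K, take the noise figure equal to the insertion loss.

Convert to linear (a loss of L dB is a gain of −L dB): F_i = 10^(NF_i/10), G_i = 10^(G_i,dB/10)
  Stage 1: F_1 = 10^(1.80/10) = 1.514, G_1 = 10^(−1.80/10) = 0.6607
  Stage 2: F_2 = 10^(1.43/10) = 1.390, G_2 = 10^(10.5/10) = 11.22
  Stage 3: F_3 = 10^(4.09/10) = 2.564, G_3 = 10^(16.0/10) = 39.81
Friis cascade:
  F = 1.514 + (1.390 − 1)/0.6607 + (2.564 − 1)/7.413 = 2.315
NF = 10 log₁₀(2.315) = 3.65 dB

3.65 dB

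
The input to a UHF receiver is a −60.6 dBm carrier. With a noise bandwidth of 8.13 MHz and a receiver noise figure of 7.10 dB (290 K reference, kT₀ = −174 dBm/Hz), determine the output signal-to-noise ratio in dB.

37.2 dB

Noise floor: N = −174 + 10 log₁₀(B) + NF
10 log₁₀(8.13×10⁶) = 69.1 dB
N = −174 + 69.1 + 7.10 = −97.80 dBm
SNR = P_sig − N = −60.6 − (−97.80) = 37.20 dB → 37.2 dB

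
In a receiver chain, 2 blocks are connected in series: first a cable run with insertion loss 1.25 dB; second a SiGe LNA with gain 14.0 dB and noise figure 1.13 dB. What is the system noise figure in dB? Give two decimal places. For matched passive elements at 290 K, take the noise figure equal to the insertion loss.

2.38 dB

Convert to linear (a loss of L dB is a gain of −L dB): F_i = 10^(NF_i/10), G_i = 10^(G_i,dB/10)
  Stage 1: F_1 = 10^(1.25/10) = 1.334, G_1 = 10^(−1.25/10) = 0.7499
  Stage 2: F_2 = 10^(1.13/10) = 1.297, G_2 = 10^(14.0/10) = 25.12
Friis cascade:
  F = 1.334 + (1.297 − 1)/0.7499 = 1.730
NF = 10 log₁₀(1.730) = 2.38 dB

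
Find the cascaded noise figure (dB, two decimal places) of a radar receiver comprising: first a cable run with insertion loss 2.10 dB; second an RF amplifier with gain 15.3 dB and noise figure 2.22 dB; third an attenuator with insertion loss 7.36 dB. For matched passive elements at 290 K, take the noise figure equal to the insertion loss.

Convert to linear (a loss of L dB is a gain of −L dB): F_i = 10^(NF_i/10), G_i = 10^(G_i,dB/10)
  Stage 1: F_1 = 10^(2.10/10) = 1.622, G_1 = 10^(−2.10/10) = 0.6166
  Stage 2: F_2 = 10^(2.22/10) = 1.667, G_2 = 10^(15.3/10) = 33.88
  Stage 3: F_3 = 10^(7.36/10) = 5.445, G_3 = 10^(−7.36/10) = 0.1837
Friis cascade:
  F = 1.622 + (1.667 − 1)/0.6166 + (5.445 − 1)/20.89 = 2.917
NF = 10 log₁₀(2.917) = 4.65 dB

4.65 dB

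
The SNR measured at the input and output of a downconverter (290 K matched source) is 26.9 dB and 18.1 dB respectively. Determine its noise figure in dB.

NF (dB) = SNR_in(dB) − SNR_out(dB) when the source is at T₀
NF = 26.9 − 18.1 = 8.8 dB

8.8 dB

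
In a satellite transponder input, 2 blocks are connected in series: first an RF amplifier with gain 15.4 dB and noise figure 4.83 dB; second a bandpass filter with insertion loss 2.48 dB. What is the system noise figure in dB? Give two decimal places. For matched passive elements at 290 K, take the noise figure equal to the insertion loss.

Convert to linear (a loss of L dB is a gain of −L dB): F_i = 10^(NF_i/10), G_i = 10^(G_i,dB/10)
  Stage 1: F_1 = 10^(4.83/10) = 3.041, G_1 = 10^(15.4/10) = 34.67
  Stage 2: F_2 = 10^(2.48/10) = 1.770, G_2 = 10^(−2.48/10) = 0.5649
Friis cascade:
  F = 3.041 + (1.770 − 1)/34.67 = 3.063
NF = 10 log₁₀(3.063) = 4.86 dB

4.86 dB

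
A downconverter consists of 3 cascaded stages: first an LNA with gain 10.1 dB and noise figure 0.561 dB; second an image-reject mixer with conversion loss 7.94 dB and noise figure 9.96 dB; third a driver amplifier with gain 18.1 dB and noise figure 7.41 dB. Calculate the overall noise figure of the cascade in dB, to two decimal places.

Convert to linear (a loss of L dB is a gain of −L dB): F_i = 10^(NF_i/10), G_i = 10^(G_i,dB/10)
  Stage 1: F_1 = 10^(0.561/10) = 1.138, G_1 = 10^(10.1/10) = 10.23
  Stage 2: F_2 = 10^(9.96/10) = 9.908, G_2 = 10^(−7.94/10) = 0.1607
  Stage 3: F_3 = 10^(7.41/10) = 5.508, G_3 = 10^(18.1/10) = 64.57
Friis cascade:
  F = 1.138 + (9.908 − 1)/10.23 + (5.508 − 1)/1.644 = 4.750
NF = 10 log₁₀(4.750) = 6.77 dB

6.77 dB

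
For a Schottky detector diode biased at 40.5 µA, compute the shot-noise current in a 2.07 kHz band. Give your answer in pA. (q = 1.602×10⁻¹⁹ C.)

164 pA

I_n = √(2qI·B)
2qI·B = 2 × 1.602×10⁻¹⁹ × 4.05×10⁻⁵ × 2.07×10³ = 2.69×10⁻²⁰ A²
I_n = √(2.69×10⁻²⁰) = 1.64×10⁻¹⁰ A = 164 pA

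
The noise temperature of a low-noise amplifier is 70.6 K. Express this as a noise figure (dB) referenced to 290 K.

F = 1 + T_e/T₀ = 1 + 70.6/290 = 1.24345
NF = 10 log₁₀(1.24345) = 0.946 dB

0.946 dB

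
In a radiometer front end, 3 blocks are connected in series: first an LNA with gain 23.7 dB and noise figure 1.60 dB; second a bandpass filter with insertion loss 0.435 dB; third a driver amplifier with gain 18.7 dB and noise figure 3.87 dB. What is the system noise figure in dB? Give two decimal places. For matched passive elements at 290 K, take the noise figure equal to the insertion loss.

Convert to linear (a loss of L dB is a gain of −L dB): F_i = 10^(NF_i/10), G_i = 10^(G_i,dB/10)
  Stage 1: F_1 = 10^(1.60/10) = 1.445, G_1 = 10^(23.7/10) = 234.4
  Stage 2: F_2 = 10^(0.435/10) = 1.105, G_2 = 10^(−0.435/10) = 0.9047
  Stage 3: F_3 = 10^(3.87/10) = 2.438, G_3 = 10^(18.7/10) = 74.13
Friis cascade:
  F = 1.445 + (1.105 − 1)/234.4 + (2.438 − 1)/212.1 = 1.453
NF = 10 log₁₀(1.453) = 1.62 dB

1.62 dB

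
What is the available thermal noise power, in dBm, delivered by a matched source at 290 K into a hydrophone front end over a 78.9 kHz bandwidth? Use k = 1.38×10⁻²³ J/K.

−125.0 dBm

P_n = kTB = 1.38×10⁻²³ × 290 × 7.89×10⁴ = 3.16×10⁻¹⁶ W
In dBm: 10 log₁₀(3.16×10⁻¹⁶ / 10⁻³) = −125.0 dBm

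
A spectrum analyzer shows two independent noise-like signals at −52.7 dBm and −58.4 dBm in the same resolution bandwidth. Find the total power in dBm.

−51.7 dBm

Convert to linear, add, convert back:
P₁ = 5.37×10⁻⁹ W, P₂ = 1.45×10⁻⁹ W
P_tot = 6.82×10⁻⁹ W → 10 log₁₀(P_tot / 10⁻³) = −51.7 dBm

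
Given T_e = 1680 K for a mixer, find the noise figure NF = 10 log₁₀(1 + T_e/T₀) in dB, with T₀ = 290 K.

8.32 dB

F = 1 + T_e/T₀ = 1 + 1680/290 = 6.7931
NF = 10 log₁₀(6.7931) = 8.32 dB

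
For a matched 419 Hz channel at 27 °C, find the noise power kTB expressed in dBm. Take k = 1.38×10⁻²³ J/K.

−147.6 dBm

T = 27 °C + 273.15 = 300.15 K
P_n = kTB = 1.38×10⁻²³ × 300.15 × 4.19×10² = 1.74×10⁻¹⁸ W
In dBm: 10 log₁₀(1.74×10⁻¹⁸ / 10⁻³) = −147.6 dBm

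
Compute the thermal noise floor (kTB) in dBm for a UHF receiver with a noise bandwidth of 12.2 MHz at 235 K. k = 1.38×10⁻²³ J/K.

−104.0 dBm

P_n = kTB = 1.38×10⁻²³ × 235 × 1.22×10⁷ = 3.96×10⁻¹⁴ W
In dBm: 10 log₁₀(3.96×10⁻¹⁴ / 10⁻³) = −104.0 dBm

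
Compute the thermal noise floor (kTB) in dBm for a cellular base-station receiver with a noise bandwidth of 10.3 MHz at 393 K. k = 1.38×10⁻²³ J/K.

−102.5 dBm

P_n = kTB = 1.38×10⁻²³ × 393 × 1.03×10⁷ = 5.59×10⁻¹⁴ W
In dBm: 10 log₁₀(5.59×10⁻¹⁴ / 10⁻³) = −102.5 dBm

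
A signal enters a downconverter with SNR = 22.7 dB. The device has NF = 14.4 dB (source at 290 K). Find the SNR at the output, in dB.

8.3 dB

By definition F = SNR_in/SNR_out, so in dB: SNR_out = SNR_in − NF
SNR_out = 22.7 − 14.4 = 8.3 dB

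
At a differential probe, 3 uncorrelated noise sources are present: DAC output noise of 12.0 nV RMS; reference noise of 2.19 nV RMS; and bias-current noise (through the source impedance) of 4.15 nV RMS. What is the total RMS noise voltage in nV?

12.9 nV

Uncorrelated sources add in power (mean-square): V_tot = √(ΣV_i²)
V_tot = √[(1.20×10⁻⁸)² + (2.19×10⁻⁹)² + (4.15×10⁻⁹)²] = 1.29×10⁻⁸ V = 12.9 nV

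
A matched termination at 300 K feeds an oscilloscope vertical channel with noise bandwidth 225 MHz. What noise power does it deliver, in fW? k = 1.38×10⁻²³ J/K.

P_n = kTB = 1.38×10⁻²³ × 300 × 2.25×10⁸ = 9.31×10⁻¹³ W = 932 fW

932 fW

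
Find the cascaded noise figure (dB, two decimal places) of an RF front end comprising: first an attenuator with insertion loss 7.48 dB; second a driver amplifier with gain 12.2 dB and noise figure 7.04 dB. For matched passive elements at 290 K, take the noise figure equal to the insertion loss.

14.52 dB

Convert to linear (a loss of L dB is a gain of −L dB): F_i = 10^(NF_i/10), G_i = 10^(G_i,dB/10)
  Stage 1: F_1 = 10^(7.48/10) = 5.598, G_1 = 10^(−7.48/10) = 0.1786
  Stage 2: F_2 = 10^(7.04/10) = 5.058, G_2 = 10^(12.2/10) = 16.60
Friis cascade:
  F = 5.598 + (5.058 − 1)/0.1786 = 28.31
NF = 10 log₁₀(28.31) = 14.52 dB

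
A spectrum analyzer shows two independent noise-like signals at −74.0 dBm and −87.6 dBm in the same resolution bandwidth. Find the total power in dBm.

−73.8 dBm

Convert to linear, add, convert back:
P₁ = 3.98×10⁻¹¹ W, P₂ = 1.74×10⁻¹² W
P_tot = 4.15×10⁻¹¹ W → 10 log₁₀(P_tot / 10⁻³) = −73.8 dBm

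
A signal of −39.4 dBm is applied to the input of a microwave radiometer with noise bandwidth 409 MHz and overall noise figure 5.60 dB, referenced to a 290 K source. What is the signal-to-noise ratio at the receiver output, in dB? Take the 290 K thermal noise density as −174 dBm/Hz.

42.9 dB

Noise floor: N = −174 + 10 log₁₀(B) + NF
10 log₁₀(4.09×10⁸) = 86.12 dB
N = −174 + 86.12 + 5.60 = −82.28 dBm
SNR = P_sig − N = −39.4 − (−82.28) = 42.88 dB → 42.9 dB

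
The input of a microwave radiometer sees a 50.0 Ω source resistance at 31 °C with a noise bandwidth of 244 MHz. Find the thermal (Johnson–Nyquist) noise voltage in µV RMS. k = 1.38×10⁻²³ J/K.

T = 31 °C + 273.15 = 304.15 K
V_n = √(4kTRB)
4kTRB = 4 × 1.38×10⁻²³ × 304.15 × 5.00×10¹ × 2.44×10⁸ = 2.05×10⁻¹⁰ V²
V_n = √(2.05×10⁻¹⁰) = 1.43×10⁻⁵ V = 14.3 µV

14.3 µV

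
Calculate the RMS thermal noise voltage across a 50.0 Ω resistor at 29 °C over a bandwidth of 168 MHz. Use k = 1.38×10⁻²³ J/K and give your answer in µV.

T = 29 °C + 273.15 = 302.15 K
V_n = √(4kTRB)
4kTRB = 4 × 1.38×10⁻²³ × 302.15 × 5.00×10¹ × 1.68×10⁸ = 1.40×10⁻¹⁰ V²
V_n = √(1.40×10⁻¹⁰) = 1.18×10⁻⁵ V = 11.8 µV

11.8 µV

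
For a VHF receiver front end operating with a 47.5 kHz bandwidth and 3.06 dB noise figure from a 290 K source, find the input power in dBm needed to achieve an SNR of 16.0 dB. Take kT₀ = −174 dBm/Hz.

−108.2 dBm

Sensitivity = −174 + 10 log₁₀(B) + NF + SNR_min
= −174 + 46.77 + 3.06 + 16.0
= −108.17 dBm → −108.2 dBm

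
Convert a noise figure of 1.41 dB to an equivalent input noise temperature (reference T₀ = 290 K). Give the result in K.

F = 10^(1.41/10) = 1.38357
T_e = (F − 1)·T₀ = (1.38357 − 1) × 290 = 111 K

111 K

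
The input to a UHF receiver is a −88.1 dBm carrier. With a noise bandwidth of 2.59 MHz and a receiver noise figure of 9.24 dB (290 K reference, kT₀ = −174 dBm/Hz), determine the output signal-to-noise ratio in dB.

12.5 dB

Noise floor: N = −174 + 10 log₁₀(B) + NF
10 log₁₀(2.59×10⁶) = 64.13 dB
N = −174 + 64.13 + 9.24 = −100.63 dBm
SNR = P_sig − N = −88.1 − (−100.63) = 12.53 dB → 12.5 dB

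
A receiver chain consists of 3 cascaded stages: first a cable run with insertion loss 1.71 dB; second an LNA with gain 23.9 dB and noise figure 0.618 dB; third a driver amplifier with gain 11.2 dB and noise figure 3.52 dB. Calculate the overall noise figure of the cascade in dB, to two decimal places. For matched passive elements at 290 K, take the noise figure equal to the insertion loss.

Convert to linear (a loss of L dB is a gain of −L dB): F_i = 10^(NF_i/10), G_i = 10^(G_i,dB/10)
  Stage 1: F_1 = 10^(1.71/10) = 1.483, G_1 = 10^(−1.71/10) = 0.6745
  Stage 2: F_2 = 10^(0.618/10) = 1.153, G_2 = 10^(23.9/10) = 245.5
  Stage 3: F_3 = 10^(3.52/10) = 2.249, G_3 = 10^(11.2/10) = 13.18
Friis cascade:
  F = 1.483 + (1.153 − 1)/0.6745 + (2.249 − 1)/165.6 = 1.717
NF = 10 log₁₀(1.717) = 2.35 dB

2.35 dB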